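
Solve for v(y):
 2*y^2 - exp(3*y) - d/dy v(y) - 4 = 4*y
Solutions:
 v(y) = C1 + 2*y^3/3 - 2*y^2 - 4*y - exp(3*y)/3


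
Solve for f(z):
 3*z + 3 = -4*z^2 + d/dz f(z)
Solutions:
 f(z) = C1 + 4*z^3/3 + 3*z^2/2 + 3*z


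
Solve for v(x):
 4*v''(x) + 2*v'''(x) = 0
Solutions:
 v(x) = C1 + C2*x + C3*exp(-2*x)


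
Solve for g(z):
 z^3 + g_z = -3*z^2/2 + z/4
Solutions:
 g(z) = C1 - z^4/4 - z^3/2 + z^2/8


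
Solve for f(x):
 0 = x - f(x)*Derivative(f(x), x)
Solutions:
 f(x) = -sqrt(C1 + x^2)
 f(x) = sqrt(C1 + x^2)


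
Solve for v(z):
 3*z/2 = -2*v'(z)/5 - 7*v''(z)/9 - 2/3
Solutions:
 v(z) = C1 + C2*exp(-18*z/35) - 15*z^2/8 + 45*z/8


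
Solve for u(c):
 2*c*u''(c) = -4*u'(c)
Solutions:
 u(c) = C1 + C2/c


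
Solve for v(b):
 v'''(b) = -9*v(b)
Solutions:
 v(b) = C3*exp(-3^(2/3)*b) + (C1*sin(3*3^(1/6)*b/2) + C2*cos(3*3^(1/6)*b/2))*exp(3^(2/3)*b/2)


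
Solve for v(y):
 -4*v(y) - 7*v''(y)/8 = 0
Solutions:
 v(y) = C1*sin(4*sqrt(14)*y/7) + C2*cos(4*sqrt(14)*y/7)


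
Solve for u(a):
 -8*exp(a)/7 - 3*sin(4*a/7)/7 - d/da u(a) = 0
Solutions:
 u(a) = C1 - 8*exp(a)/7 + 3*cos(4*a/7)/4


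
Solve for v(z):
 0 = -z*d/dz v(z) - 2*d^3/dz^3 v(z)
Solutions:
 v(z) = C1 + Integral(C2*airyai(-2^(2/3)*z/2) + C3*airybi(-2^(2/3)*z/2), z)


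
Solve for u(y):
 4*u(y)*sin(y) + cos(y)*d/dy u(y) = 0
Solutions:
 u(y) = C1*cos(y)^4


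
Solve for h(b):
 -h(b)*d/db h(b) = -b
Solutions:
 h(b) = -sqrt(C1 + b^2)
 h(b) = sqrt(C1 + b^2)


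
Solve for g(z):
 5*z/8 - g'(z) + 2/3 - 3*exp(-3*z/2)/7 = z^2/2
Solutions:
 g(z) = C1 - z^3/6 + 5*z^2/16 + 2*z/3 + 2*exp(-3*z/2)/7


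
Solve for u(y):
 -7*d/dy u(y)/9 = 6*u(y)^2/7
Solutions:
 u(y) = 49/(C1 + 54*y)


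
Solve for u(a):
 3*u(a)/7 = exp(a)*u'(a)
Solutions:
 u(a) = C1*exp(-3*exp(-a)/7)


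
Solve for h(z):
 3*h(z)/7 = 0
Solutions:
 h(z) = 0


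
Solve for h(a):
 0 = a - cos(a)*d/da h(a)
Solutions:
 h(a) = C1 + Integral(a/cos(a), a)


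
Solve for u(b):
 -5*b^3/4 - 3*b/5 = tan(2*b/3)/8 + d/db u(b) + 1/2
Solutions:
 u(b) = C1 - 5*b^4/16 - 3*b^2/10 - b/2 + 3*log(cos(2*b/3))/16


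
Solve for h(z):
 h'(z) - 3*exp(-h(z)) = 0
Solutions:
 h(z) = log(C1 + 3*z)


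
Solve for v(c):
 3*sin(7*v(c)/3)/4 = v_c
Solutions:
 -3*c/4 + 3*log(cos(7*v(c)/3) - 1)/14 - 3*log(cos(7*v(c)/3) + 1)/14 = C1


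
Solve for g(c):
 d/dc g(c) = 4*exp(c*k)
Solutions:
 g(c) = C1 + 4*exp(c*k)/k


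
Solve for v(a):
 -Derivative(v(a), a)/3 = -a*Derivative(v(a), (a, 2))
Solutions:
 v(a) = C1 + C2*a^(4/3)


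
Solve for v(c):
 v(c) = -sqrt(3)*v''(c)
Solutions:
 v(c) = C1*sin(3^(3/4)*c/3) + C2*cos(3^(3/4)*c/3)


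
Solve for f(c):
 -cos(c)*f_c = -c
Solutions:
 f(c) = C1 + Integral(c/cos(c), c)


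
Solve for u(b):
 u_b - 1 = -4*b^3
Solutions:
 u(b) = C1 - b^4 + b


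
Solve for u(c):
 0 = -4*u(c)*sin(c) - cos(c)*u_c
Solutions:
 u(c) = C1*cos(c)^4


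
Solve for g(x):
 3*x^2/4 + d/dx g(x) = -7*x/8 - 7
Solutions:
 g(x) = C1 - x^3/4 - 7*x^2/16 - 7*x


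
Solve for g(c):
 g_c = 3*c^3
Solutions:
 g(c) = C1 + 3*c^4/4


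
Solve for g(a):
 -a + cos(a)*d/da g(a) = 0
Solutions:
 g(a) = C1 + Integral(a/cos(a), a)


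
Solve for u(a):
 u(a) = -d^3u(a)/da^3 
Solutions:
 u(a) = C3*exp(-a) + (C1*sin(sqrt(3)*a/2) + C2*cos(sqrt(3)*a/2))*exp(a/2)


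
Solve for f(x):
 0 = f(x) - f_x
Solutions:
 f(x) = C1*exp(x)


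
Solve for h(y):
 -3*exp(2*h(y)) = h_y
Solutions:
 h(y) = log(-sqrt(-1/(C1 - 3*y))) - log(2)/2
 h(y) = log(-1/(C1 - 3*y))/2 - log(2)/2


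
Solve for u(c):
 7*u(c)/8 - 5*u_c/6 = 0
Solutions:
 u(c) = C1*exp(21*c/20)


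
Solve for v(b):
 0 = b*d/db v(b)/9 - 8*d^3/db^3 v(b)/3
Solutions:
 v(b) = C1 + Integral(C2*airyai(3^(2/3)*b/6) + C3*airybi(3^(2/3)*b/6), b)


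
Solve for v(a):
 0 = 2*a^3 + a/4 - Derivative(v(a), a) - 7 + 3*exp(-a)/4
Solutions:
 v(a) = C1 + a^4/2 + a^2/8 - 7*a - 3*exp(-a)/4


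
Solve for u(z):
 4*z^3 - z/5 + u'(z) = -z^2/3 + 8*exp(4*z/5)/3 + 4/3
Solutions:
 u(z) = C1 - z^4 - z^3/9 + z^2/10 + 4*z/3 + 10*exp(4*z/5)/3


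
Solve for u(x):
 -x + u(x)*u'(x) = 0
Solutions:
 u(x) = -sqrt(C1 + x^2)
 u(x) = sqrt(C1 + x^2)


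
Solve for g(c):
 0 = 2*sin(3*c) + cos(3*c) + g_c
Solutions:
 g(c) = C1 - sin(3*c)/3 + 2*cos(3*c)/3


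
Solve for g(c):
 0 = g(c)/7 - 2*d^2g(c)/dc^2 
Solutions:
 g(c) = C1*exp(-sqrt(14)*c/14) + C2*exp(sqrt(14)*c/14)


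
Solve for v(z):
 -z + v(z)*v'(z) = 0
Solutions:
 v(z) = -sqrt(C1 + z^2)
 v(z) = sqrt(C1 + z^2)


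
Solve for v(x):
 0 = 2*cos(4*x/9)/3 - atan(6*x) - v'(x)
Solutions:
 v(x) = C1 - x*atan(6*x) + log(36*x^2 + 1)/12 + 3*sin(4*x/9)/2


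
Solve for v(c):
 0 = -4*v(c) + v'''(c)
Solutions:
 v(c) = C3*exp(2^(2/3)*c) + (C1*sin(2^(2/3)*sqrt(3)*c/2) + C2*cos(2^(2/3)*sqrt(3)*c/2))*exp(-2^(2/3)*c/2)


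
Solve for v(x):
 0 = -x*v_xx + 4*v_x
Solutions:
 v(x) = C1 + C2*x^5


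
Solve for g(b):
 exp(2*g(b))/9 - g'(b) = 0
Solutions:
 g(b) = log(-sqrt(-1/(C1 + b))) - log(2)/2 + log(3)
 g(b) = log(-1/(C1 + b))/2 - log(2)/2 + log(3)


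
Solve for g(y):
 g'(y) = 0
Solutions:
 g(y) = C1


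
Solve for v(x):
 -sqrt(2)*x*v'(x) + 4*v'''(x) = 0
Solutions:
 v(x) = C1 + Integral(C2*airyai(sqrt(2)*x/2) + C3*airybi(sqrt(2)*x/2), x)


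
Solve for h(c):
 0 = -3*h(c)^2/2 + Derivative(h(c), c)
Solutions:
 h(c) = -2/(C1 + 3*c)


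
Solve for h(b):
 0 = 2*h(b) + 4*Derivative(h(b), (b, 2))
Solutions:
 h(b) = C1*sin(sqrt(2)*b/2) + C2*cos(sqrt(2)*b/2)


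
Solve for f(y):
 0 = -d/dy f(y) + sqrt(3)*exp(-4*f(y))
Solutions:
 f(y) = log(-I*(C1 + 4*sqrt(3)*y)^(1/4))
 f(y) = log(I*(C1 + 4*sqrt(3)*y)^(1/4))
 f(y) = log(-(C1 + 4*sqrt(3)*y)^(1/4))
 f(y) = log(C1 + 4*sqrt(3)*y)/4


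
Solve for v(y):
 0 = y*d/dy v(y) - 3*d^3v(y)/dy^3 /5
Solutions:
 v(y) = C1 + Integral(C2*airyai(3^(2/3)*5^(1/3)*y/3) + C3*airybi(3^(2/3)*5^(1/3)*y/3), y)


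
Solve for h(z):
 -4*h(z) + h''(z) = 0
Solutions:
 h(z) = C1*exp(-2*z) + C2*exp(2*z)


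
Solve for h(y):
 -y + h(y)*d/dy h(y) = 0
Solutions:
 h(y) = -sqrt(C1 + y^2)
 h(y) = sqrt(C1 + y^2)


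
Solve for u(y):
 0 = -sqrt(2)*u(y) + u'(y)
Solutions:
 u(y) = C1*exp(sqrt(2)*y)


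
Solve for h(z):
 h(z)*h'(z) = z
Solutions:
 h(z) = -sqrt(C1 + z^2)
 h(z) = sqrt(C1 + z^2)


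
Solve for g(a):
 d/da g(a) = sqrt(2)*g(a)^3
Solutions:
 g(a) = -sqrt(2)*sqrt(-1/(C1 + sqrt(2)*a))/2
 g(a) = sqrt(2)*sqrt(-1/(C1 + sqrt(2)*a))/2


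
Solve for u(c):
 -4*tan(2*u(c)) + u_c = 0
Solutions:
 u(c) = -asin(C1*exp(8*c))/2 + pi/2
 u(c) = asin(C1*exp(8*c))/2


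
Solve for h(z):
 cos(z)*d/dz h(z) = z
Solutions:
 h(z) = C1 + Integral(z/cos(z), z)


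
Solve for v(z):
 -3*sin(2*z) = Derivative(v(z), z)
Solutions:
 v(z) = C1 + 3*cos(2*z)/2


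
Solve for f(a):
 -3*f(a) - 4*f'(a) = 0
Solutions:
 f(a) = C1*exp(-3*a/4)


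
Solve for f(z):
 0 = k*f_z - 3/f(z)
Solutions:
 f(z) = -sqrt(C1 + 6*z/k)
 f(z) = sqrt(C1 + 6*z/k)


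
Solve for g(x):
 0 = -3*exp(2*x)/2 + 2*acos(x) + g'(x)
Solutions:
 g(x) = C1 - 2*x*acos(x) + 2*sqrt(1 - x^2) + 3*exp(2*x)/4


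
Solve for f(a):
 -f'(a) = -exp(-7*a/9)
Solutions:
 f(a) = C1 - 9*exp(-7*a/9)/7


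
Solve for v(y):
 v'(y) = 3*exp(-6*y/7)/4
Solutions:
 v(y) = C1 - 7*exp(-6*y/7)/8


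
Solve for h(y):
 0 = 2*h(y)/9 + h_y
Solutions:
 h(y) = C1*exp(-2*y/9)


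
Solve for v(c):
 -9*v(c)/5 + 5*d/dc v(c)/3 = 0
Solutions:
 v(c) = C1*exp(27*c/25)


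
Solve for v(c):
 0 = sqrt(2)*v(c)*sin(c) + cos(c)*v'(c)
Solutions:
 v(c) = C1*cos(c)^(sqrt(2))


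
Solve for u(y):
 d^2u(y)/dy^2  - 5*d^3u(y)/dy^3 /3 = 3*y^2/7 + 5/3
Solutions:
 u(y) = C1 + C2*y + C3*exp(3*y/5) + y^4/28 + 5*y^3/21 + 85*y^2/42


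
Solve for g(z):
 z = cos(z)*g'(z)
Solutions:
 g(z) = C1 + Integral(z/cos(z), z)


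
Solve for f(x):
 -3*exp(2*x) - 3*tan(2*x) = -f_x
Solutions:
 f(x) = C1 + 3*exp(2*x)/2 - 3*log(cos(2*x))/2


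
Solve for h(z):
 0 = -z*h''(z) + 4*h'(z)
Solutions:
 h(z) = C1 + C2*z^5


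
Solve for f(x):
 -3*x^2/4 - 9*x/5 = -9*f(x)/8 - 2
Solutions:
 f(x) = 2*x^2/3 + 8*x/5 - 16/9


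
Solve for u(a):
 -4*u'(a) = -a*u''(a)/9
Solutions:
 u(a) = C1 + C2*a^37


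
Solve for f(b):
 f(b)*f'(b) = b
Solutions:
 f(b) = -sqrt(C1 + b^2)
 f(b) = sqrt(C1 + b^2)


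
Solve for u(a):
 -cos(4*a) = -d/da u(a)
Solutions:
 u(a) = C1 + sin(4*a)/4


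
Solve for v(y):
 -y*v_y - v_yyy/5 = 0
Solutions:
 v(y) = C1 + Integral(C2*airyai(-5^(1/3)*y) + C3*airybi(-5^(1/3)*y), y)


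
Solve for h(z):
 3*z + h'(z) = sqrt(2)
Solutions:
 h(z) = C1 - 3*z^2/2 + sqrt(2)*z


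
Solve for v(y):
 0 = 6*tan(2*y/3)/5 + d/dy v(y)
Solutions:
 v(y) = C1 + 9*log(cos(2*y/3))/5


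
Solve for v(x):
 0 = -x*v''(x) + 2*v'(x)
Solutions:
 v(x) = C1 + C2*x^3


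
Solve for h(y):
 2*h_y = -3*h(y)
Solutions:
 h(y) = C1*exp(-3*y/2)


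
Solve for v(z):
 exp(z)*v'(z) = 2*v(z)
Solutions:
 v(z) = C1*exp(-2*exp(-z))


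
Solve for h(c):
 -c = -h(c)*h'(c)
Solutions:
 h(c) = -sqrt(C1 + c^2)
 h(c) = sqrt(C1 + c^2)


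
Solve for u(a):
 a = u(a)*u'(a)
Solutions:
 u(a) = -sqrt(C1 + a^2)
 u(a) = sqrt(C1 + a^2)


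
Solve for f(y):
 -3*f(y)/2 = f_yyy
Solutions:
 f(y) = C3*exp(-2^(2/3)*3^(1/3)*y/2) + (C1*sin(2^(2/3)*3^(5/6)*y/4) + C2*cos(2^(2/3)*3^(5/6)*y/4))*exp(2^(2/3)*3^(1/3)*y/4)


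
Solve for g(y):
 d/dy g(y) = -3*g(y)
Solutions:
 g(y) = C1*exp(-3*y)


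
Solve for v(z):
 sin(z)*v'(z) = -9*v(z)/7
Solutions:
 v(z) = C1*(cos(z) + 1)^(9/14)/(cos(z) - 1)^(9/14)


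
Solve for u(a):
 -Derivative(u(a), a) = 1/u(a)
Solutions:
 u(a) = -sqrt(C1 - 2*a)
 u(a) = sqrt(C1 - 2*a)


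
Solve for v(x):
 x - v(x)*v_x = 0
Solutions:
 v(x) = -sqrt(C1 + x^2)
 v(x) = sqrt(C1 + x^2)


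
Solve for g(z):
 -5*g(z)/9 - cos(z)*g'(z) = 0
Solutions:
 g(z) = C1*(sin(z) - 1)^(5/18)/(sin(z) + 1)^(5/18)


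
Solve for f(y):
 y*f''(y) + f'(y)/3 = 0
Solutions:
 f(y) = C1 + C2*y^(2/3)


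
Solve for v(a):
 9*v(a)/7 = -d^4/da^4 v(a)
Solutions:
 v(a) = (C1*sin(sqrt(6)*7^(3/4)*a/14) + C2*cos(sqrt(6)*7^(3/4)*a/14))*exp(-sqrt(6)*7^(3/4)*a/14) + (C3*sin(sqrt(6)*7^(3/4)*a/14) + C4*cos(sqrt(6)*7^(3/4)*a/14))*exp(sqrt(6)*7^(3/4)*a/14)


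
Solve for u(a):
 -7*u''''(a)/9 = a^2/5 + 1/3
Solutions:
 u(a) = C1 + C2*a + C3*a^2 + C4*a^3 - a^6/1400 - a^4/56


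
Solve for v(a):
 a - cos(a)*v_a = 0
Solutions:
 v(a) = C1 + Integral(a/cos(a), a)


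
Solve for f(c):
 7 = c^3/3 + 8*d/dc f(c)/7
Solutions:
 f(c) = C1 - 7*c^4/96 + 49*c/8


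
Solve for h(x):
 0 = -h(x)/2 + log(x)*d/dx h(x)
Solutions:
 h(x) = C1*exp(li(x)/2)


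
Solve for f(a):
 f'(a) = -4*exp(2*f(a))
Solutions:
 f(a) = log(-sqrt(-1/(C1 - 4*a))) - log(2)/2
 f(a) = log(-1/(C1 - 4*a))/2 - log(2)/2


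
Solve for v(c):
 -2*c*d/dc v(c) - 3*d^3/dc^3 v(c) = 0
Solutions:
 v(c) = C1 + Integral(C2*airyai(-2^(1/3)*3^(2/3)*c/3) + C3*airybi(-2^(1/3)*3^(2/3)*c/3), c)


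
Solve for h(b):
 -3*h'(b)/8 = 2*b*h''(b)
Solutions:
 h(b) = C1 + C2*b^(13/16)


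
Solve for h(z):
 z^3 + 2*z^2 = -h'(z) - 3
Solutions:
 h(z) = C1 - z^4/4 - 2*z^3/3 - 3*z


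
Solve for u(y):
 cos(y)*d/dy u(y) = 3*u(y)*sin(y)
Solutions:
 u(y) = C1/cos(y)^3


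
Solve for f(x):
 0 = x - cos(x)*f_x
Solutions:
 f(x) = C1 + Integral(x/cos(x), x)


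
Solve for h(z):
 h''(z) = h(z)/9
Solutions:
 h(z) = C1*exp(-z/3) + C2*exp(z/3)


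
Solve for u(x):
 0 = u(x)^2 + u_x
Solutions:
 u(x) = 1/(C1 + x)


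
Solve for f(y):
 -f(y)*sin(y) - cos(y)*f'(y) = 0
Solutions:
 f(y) = C1*cos(y)


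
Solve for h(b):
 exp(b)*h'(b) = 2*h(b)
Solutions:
 h(b) = C1*exp(-2*exp(-b))


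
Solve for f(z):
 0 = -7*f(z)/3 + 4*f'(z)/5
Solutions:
 f(z) = C1*exp(35*z/12)


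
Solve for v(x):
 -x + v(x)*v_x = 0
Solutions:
 v(x) = -sqrt(C1 + x^2)
 v(x) = sqrt(C1 + x^2)


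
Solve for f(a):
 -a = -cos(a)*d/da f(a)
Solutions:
 f(a) = C1 + Integral(a/cos(a), a)


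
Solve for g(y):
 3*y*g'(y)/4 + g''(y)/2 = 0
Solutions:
 g(y) = C1 + C2*erf(sqrt(3)*y/2)


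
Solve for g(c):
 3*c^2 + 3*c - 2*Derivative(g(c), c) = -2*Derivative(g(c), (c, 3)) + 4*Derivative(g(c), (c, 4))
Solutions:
 g(c) = C1 + C2*exp(c*((6*sqrt(78) + 53)^(-1/3) + 2 + (6*sqrt(78) + 53)^(1/3))/12)*sin(sqrt(3)*c*(-(6*sqrt(78) + 53)^(1/3) + (6*sqrt(78) + 53)^(-1/3))/12) + C3*exp(c*((6*sqrt(78) + 53)^(-1/3) + 2 + (6*sqrt(78) + 53)^(1/3))/12)*cos(sqrt(3)*c*(-(6*sqrt(78) + 53)^(1/3) + (6*sqrt(78) + 53)^(-1/3))/12) + C4*exp(c*(-(6*sqrt(78) + 53)^(1/3) - 1/(6*sqrt(78) + 53)^(1/3) + 1)/6) + c^3/2 + 3*c^2/4 + 3*c


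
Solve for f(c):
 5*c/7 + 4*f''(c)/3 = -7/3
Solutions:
 f(c) = C1 + C2*c - 5*c^3/56 - 7*c^2/8


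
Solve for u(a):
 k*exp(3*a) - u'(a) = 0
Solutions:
 u(a) = C1 + k*exp(3*a)/3


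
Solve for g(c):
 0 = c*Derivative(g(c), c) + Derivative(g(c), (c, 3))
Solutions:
 g(c) = C1 + Integral(C2*airyai(-c) + C3*airybi(-c), c)


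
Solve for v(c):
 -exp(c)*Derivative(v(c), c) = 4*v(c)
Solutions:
 v(c) = C1*exp(4*exp(-c))


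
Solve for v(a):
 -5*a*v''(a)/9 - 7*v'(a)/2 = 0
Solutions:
 v(a) = C1 + C2/a^(53/10)


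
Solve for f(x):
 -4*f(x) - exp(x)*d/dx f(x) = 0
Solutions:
 f(x) = C1*exp(4*exp(-x))


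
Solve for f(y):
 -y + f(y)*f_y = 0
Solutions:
 f(y) = -sqrt(C1 + y^2)
 f(y) = sqrt(C1 + y^2)


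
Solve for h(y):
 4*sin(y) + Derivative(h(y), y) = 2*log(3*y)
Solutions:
 h(y) = C1 + 2*y*log(y) - 2*y + 2*y*log(3) + 4*cos(y)


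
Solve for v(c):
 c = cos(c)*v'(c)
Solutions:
 v(c) = C1 + Integral(c/cos(c), c)


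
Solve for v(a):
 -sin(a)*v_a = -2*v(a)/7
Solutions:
 v(a) = C1*(cos(a) - 1)^(1/7)/(cos(a) + 1)^(1/7)


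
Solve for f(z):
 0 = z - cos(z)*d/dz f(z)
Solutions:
 f(z) = C1 + Integral(z/cos(z), z)


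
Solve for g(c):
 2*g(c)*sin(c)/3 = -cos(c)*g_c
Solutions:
 g(c) = C1*cos(c)^(2/3)


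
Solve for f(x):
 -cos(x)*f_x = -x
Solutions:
 f(x) = C1 + Integral(x/cos(x), x)


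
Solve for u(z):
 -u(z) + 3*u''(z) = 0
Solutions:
 u(z) = C1*exp(-sqrt(3)*z/3) + C2*exp(sqrt(3)*z/3)


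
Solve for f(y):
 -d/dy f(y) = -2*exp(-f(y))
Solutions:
 f(y) = log(C1 + 2*y)


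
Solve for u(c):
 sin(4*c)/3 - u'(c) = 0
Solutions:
 u(c) = C1 - cos(4*c)/12


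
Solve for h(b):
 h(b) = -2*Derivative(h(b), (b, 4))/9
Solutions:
 h(b) = (C1*sin(2^(1/4)*sqrt(3)*b/2) + C2*cos(2^(1/4)*sqrt(3)*b/2))*exp(-2^(1/4)*sqrt(3)*b/2) + (C3*sin(2^(1/4)*sqrt(3)*b/2) + C4*cos(2^(1/4)*sqrt(3)*b/2))*exp(2^(1/4)*sqrt(3)*b/2)


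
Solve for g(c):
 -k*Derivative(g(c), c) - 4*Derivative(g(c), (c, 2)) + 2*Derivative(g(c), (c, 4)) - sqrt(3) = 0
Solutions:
 g(c) = C1 + C2*exp(c*(6^(1/3)*(-9*k + 2*sqrt(3)*sqrt(27*k^2/4 - 32))^(1/3)/12 - 2^(1/3)*3^(5/6)*I*(-9*k + 2*sqrt(3)*sqrt(27*k^2/4 - 32))^(1/3)/12 - 8/((-6^(1/3) + 2^(1/3)*3^(5/6)*I)*(-9*k + 2*sqrt(3)*sqrt(27*k^2/4 - 32))^(1/3)))) + C3*exp(c*(6^(1/3)*(-9*k + 2*sqrt(3)*sqrt(27*k^2/4 - 32))^(1/3)/12 + 2^(1/3)*3^(5/6)*I*(-9*k + 2*sqrt(3)*sqrt(27*k^2/4 - 32))^(1/3)/12 + 8/((6^(1/3) + 2^(1/3)*3^(5/6)*I)*(-9*k + 2*sqrt(3)*sqrt(27*k^2/4 - 32))^(1/3)))) + C4*exp(-6^(1/3)*c*((-9*k + 2*sqrt(3)*sqrt(27*k^2/4 - 32))^(1/3) + 4*6^(1/3)/(-9*k + 2*sqrt(3)*sqrt(27*k^2/4 - 32))^(1/3))/6) - sqrt(3)*c/k


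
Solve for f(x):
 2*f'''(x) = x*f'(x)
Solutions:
 f(x) = C1 + Integral(C2*airyai(2^(2/3)*x/2) + C3*airybi(2^(2/3)*x/2), x)


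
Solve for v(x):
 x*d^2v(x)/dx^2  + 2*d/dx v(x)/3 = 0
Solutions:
 v(x) = C1 + C2*x^(1/3)


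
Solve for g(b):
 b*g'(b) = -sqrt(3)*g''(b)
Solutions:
 g(b) = C1 + C2*erf(sqrt(2)*3^(3/4)*b/6)


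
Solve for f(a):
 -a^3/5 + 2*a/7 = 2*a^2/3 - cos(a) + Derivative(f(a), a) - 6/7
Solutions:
 f(a) = C1 - a^4/20 - 2*a^3/9 + a^2/7 + 6*a/7 + sin(a)


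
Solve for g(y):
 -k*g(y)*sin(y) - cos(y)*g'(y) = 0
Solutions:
 g(y) = C1*exp(k*log(cos(y)))


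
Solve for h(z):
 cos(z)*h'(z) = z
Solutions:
 h(z) = C1 + Integral(z/cos(z), z)


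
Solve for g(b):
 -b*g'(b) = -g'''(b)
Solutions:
 g(b) = C1 + Integral(C2*airyai(b) + C3*airybi(b), b)


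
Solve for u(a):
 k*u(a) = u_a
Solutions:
 u(a) = C1*exp(a*k)


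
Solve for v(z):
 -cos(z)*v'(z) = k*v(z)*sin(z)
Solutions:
 v(z) = C1*exp(k*log(cos(z)))


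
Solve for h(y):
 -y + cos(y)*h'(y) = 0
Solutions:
 h(y) = C1 + Integral(y/cos(y), y)


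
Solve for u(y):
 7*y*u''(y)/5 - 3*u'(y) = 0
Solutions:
 u(y) = C1 + C2*y^(22/7)


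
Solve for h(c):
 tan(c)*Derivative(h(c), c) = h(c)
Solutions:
 h(c) = C1*sin(c)


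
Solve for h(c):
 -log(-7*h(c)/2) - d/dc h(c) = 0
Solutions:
 Integral(1/(log(-_y) - log(2) + log(7)), (_y, h(c))) = C1 - c


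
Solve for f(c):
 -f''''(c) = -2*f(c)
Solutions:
 f(c) = C1*exp(-2^(1/4)*c) + C2*exp(2^(1/4)*c) + C3*sin(2^(1/4)*c) + C4*cos(2^(1/4)*c)


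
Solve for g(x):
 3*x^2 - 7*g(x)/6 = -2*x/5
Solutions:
 g(x) = 6*x*(15*x + 2)/35


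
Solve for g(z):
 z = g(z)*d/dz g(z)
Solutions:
 g(z) = -sqrt(C1 + z^2)
 g(z) = sqrt(C1 + z^2)


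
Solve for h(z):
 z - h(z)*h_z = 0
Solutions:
 h(z) = -sqrt(C1 + z^2)
 h(z) = sqrt(C1 + z^2)


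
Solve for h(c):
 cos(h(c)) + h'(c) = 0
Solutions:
 h(c) = pi - asin((C1 + exp(2*c))/(C1 - exp(2*c)))
 h(c) = asin((C1 + exp(2*c))/(C1 - exp(2*c)))


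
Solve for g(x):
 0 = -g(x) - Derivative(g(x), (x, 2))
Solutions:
 g(x) = C1*sin(x) + C2*cos(x)


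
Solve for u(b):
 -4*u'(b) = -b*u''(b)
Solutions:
 u(b) = C1 + C2*b^5


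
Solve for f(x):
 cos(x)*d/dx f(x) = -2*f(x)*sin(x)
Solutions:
 f(x) = C1*cos(x)^2


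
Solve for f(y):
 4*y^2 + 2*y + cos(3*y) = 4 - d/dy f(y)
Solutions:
 f(y) = C1 - 4*y^3/3 - y^2 + 4*y - sin(3*y)/3


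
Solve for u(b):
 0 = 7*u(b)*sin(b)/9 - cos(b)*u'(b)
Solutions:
 u(b) = C1/cos(b)^(7/9)


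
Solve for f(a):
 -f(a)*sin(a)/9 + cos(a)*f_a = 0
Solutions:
 f(a) = C1/cos(a)^(1/9)


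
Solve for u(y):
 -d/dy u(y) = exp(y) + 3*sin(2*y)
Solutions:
 u(y) = C1 - exp(y) + 3*cos(2*y)/2


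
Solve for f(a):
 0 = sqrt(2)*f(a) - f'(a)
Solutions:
 f(a) = C1*exp(sqrt(2)*a)


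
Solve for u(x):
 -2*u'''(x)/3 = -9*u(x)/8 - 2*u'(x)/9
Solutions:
 u(x) = C1*exp(-2^(1/3)*x*(8*2^(1/3)/(sqrt(530417) + 729)^(1/3) + (sqrt(530417) + 729)^(1/3))/24)*sin(2^(1/3)*sqrt(3)*x*(-(sqrt(530417) + 729)^(1/3) + 8*2^(1/3)/(sqrt(530417) + 729)^(1/3))/24) + C2*exp(-2^(1/3)*x*(8*2^(1/3)/(sqrt(530417) + 729)^(1/3) + (sqrt(530417) + 729)^(1/3))/24)*cos(2^(1/3)*sqrt(3)*x*(-(sqrt(530417) + 729)^(1/3) + 8*2^(1/3)/(sqrt(530417) + 729)^(1/3))/24) + C3*exp(2^(1/3)*x*(8*2^(1/3)/(sqrt(530417) + 729)^(1/3) + (sqrt(530417) + 729)^(1/3))/12)


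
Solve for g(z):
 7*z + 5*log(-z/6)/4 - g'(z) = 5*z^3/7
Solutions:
 g(z) = C1 - 5*z^4/28 + 7*z^2/2 + 5*z*log(-z)/4 + 5*z*(-log(6) - 1)/4


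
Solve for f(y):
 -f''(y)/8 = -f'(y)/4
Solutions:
 f(y) = C1 + C2*exp(2*y)


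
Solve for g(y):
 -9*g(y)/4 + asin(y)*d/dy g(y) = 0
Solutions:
 g(y) = C1*exp(9*Integral(1/asin(y), y)/4)


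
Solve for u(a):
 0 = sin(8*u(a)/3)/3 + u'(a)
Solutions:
 a/3 + 3*log(cos(8*u(a)/3) - 1)/16 - 3*log(cos(8*u(a)/3) + 1)/16 = C1


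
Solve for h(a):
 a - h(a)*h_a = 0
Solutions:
 h(a) = -sqrt(C1 + a^2)
 h(a) = sqrt(C1 + a^2)


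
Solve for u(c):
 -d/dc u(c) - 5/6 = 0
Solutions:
 u(c) = C1 - 5*c/6


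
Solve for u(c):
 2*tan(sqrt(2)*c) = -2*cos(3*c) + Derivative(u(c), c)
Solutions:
 u(c) = C1 - sqrt(2)*log(cos(sqrt(2)*c)) + 2*sin(3*c)/3


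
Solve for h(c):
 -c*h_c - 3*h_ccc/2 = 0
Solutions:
 h(c) = C1 + Integral(C2*airyai(-2^(1/3)*3^(2/3)*c/3) + C3*airybi(-2^(1/3)*3^(2/3)*c/3), c)


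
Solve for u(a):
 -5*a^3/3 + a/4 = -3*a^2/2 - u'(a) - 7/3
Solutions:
 u(a) = C1 + 5*a^4/12 - a^3/2 - a^2/8 - 7*a/3


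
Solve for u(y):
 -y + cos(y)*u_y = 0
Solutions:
 u(y) = C1 + Integral(y/cos(y), y)


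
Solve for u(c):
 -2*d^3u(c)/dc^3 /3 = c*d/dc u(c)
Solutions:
 u(c) = C1 + Integral(C2*airyai(-2^(2/3)*3^(1/3)*c/2) + C3*airybi(-2^(2/3)*3^(1/3)*c/2), c)


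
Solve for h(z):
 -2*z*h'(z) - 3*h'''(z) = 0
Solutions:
 h(z) = C1 + Integral(C2*airyai(-2^(1/3)*3^(2/3)*z/3) + C3*airybi(-2^(1/3)*3^(2/3)*z/3), z)


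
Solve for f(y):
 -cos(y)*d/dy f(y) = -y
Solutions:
 f(y) = C1 + Integral(y/cos(y), y)


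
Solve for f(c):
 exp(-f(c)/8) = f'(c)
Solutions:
 f(c) = 8*log(C1 + c/8)


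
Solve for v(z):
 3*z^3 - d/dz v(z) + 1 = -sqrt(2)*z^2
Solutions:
 v(z) = C1 + 3*z^4/4 + sqrt(2)*z^3/3 + z


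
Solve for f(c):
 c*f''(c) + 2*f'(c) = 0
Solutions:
 f(c) = C1 + C2/c


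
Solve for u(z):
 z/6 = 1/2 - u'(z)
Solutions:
 u(z) = C1 - z^2/12 + z/2


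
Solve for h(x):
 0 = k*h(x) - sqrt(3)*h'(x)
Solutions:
 h(x) = C1*exp(sqrt(3)*k*x/3)


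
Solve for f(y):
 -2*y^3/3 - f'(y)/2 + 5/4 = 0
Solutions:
 f(y) = C1 - y^4/3 + 5*y/2


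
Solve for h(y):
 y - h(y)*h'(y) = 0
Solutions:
 h(y) = -sqrt(C1 + y^2)
 h(y) = sqrt(C1 + y^2)


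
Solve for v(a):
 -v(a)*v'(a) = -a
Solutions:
 v(a) = -sqrt(C1 + a^2)
 v(a) = sqrt(C1 + a^2)


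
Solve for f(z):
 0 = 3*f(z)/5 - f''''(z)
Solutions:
 f(z) = C1*exp(-3^(1/4)*5^(3/4)*z/5) + C2*exp(3^(1/4)*5^(3/4)*z/5) + C3*sin(3^(1/4)*5^(3/4)*z/5) + C4*cos(3^(1/4)*5^(3/4)*z/5)


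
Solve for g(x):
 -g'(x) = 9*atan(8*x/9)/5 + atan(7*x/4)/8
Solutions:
 g(x) = C1 - 9*x*atan(8*x/9)/5 - x*atan(7*x/4)/8 + log(49*x^2 + 16)/28 + 81*log(64*x^2 + 81)/80


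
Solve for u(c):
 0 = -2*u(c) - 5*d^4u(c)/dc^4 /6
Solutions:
 u(c) = (C1*sin(3^(1/4)*5^(3/4)*c/5) + C2*cos(3^(1/4)*5^(3/4)*c/5))*exp(-3^(1/4)*5^(3/4)*c/5) + (C3*sin(3^(1/4)*5^(3/4)*c/5) + C4*cos(3^(1/4)*5^(3/4)*c/5))*exp(3^(1/4)*5^(3/4)*c/5)


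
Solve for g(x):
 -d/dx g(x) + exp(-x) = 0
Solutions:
 g(x) = C1 - exp(-x)


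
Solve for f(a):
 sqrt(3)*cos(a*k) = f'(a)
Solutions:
 f(a) = C1 + sqrt(3)*sin(a*k)/k


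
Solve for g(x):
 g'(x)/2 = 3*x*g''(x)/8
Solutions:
 g(x) = C1 + C2*x^(7/3)


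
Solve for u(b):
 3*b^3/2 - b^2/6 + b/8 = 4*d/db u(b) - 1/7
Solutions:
 u(b) = C1 + 3*b^4/32 - b^3/72 + b^2/64 + b/28


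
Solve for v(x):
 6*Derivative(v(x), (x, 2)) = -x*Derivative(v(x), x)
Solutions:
 v(x) = C1 + C2*erf(sqrt(3)*x/6)


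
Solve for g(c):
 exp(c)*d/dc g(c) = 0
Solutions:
 g(c) = C1


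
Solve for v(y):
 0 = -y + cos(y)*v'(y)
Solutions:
 v(y) = C1 + Integral(y/cos(y), y)


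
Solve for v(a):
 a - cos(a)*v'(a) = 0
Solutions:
 v(a) = C1 + Integral(a/cos(a), a)


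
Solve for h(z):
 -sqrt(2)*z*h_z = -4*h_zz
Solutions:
 h(z) = C1 + C2*erfi(2^(3/4)*z/4)


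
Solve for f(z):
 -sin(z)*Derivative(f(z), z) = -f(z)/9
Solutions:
 f(z) = C1*(cos(z) - 1)^(1/18)/(cos(z) + 1)^(1/18)


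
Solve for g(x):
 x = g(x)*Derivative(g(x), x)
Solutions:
 g(x) = -sqrt(C1 + x^2)
 g(x) = sqrt(C1 + x^2)


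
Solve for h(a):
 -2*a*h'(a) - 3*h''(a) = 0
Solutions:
 h(a) = C1 + C2*erf(sqrt(3)*a/3)


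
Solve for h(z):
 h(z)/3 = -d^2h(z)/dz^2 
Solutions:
 h(z) = C1*sin(sqrt(3)*z/3) + C2*cos(sqrt(3)*z/3)


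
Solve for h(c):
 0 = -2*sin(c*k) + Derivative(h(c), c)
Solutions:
 h(c) = C1 - 2*cos(c*k)/k


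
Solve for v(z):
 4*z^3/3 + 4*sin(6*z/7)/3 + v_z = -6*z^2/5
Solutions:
 v(z) = C1 - z^4/3 - 2*z^3/5 + 14*cos(6*z/7)/9


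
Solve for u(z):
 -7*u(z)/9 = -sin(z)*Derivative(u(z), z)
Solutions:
 u(z) = C1*(cos(z) - 1)^(7/18)/(cos(z) + 1)^(7/18)


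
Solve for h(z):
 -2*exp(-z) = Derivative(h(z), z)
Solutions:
 h(z) = C1 + 2*exp(-z)


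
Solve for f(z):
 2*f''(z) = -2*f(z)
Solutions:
 f(z) = C1*sin(z) + C2*cos(z)


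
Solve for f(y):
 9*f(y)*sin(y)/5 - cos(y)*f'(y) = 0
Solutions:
 f(y) = C1/cos(y)^(9/5)


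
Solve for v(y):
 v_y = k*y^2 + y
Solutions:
 v(y) = C1 + k*y^3/3 + y^2/2


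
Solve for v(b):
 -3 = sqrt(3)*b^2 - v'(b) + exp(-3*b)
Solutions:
 v(b) = C1 + sqrt(3)*b^3/3 + 3*b - exp(-3*b)/3


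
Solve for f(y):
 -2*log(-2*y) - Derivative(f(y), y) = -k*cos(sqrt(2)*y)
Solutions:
 f(y) = C1 + sqrt(2)*k*sin(sqrt(2)*y)/2 - 2*y*log(-y) - 2*y*log(2) + 2*y


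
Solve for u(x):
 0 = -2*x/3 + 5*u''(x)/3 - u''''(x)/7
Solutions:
 u(x) = C1 + C2*x + C3*exp(-sqrt(105)*x/3) + C4*exp(sqrt(105)*x/3) + x^3/15


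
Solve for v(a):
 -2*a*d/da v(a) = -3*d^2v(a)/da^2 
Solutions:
 v(a) = C1 + C2*erfi(sqrt(3)*a/3)


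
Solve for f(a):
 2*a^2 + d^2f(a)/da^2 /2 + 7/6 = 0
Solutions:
 f(a) = C1 + C2*a - a^4/3 - 7*a^2/6


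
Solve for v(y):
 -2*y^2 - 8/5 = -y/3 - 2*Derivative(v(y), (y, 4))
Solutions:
 v(y) = C1 + C2*y + C3*y^2 + C4*y^3 + y^6/360 - y^5/720 + y^4/30


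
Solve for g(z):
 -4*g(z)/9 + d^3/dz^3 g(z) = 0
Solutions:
 g(z) = C3*exp(2^(2/3)*3^(1/3)*z/3) + (C1*sin(2^(2/3)*3^(5/6)*z/6) + C2*cos(2^(2/3)*3^(5/6)*z/6))*exp(-2^(2/3)*3^(1/3)*z/6)


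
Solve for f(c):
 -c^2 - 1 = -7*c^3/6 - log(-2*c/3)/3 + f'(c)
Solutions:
 f(c) = C1 + 7*c^4/24 - c^3/3 + c*log(-c)/3 + c*(-4 - log(3) + log(2))/3


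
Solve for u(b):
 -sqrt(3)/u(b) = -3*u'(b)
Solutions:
 u(b) = -sqrt(C1 + 6*sqrt(3)*b)/3
 u(b) = sqrt(C1 + 6*sqrt(3)*b)/3


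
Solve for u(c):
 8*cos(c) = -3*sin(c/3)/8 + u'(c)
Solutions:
 u(c) = C1 + 8*sin(c) - 9*cos(c/3)/8


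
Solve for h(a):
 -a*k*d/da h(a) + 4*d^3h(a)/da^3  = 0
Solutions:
 h(a) = C1 + Integral(C2*airyai(2^(1/3)*a*k^(1/3)/2) + C3*airybi(2^(1/3)*a*k^(1/3)/2), a)


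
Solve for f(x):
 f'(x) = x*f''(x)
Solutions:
 f(x) = C1 + C2*x^2


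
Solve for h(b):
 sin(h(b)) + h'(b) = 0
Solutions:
 h(b) = -acos((-C1 - exp(2*b))/(C1 - exp(2*b))) + 2*pi
 h(b) = acos((-C1 - exp(2*b))/(C1 - exp(2*b)))


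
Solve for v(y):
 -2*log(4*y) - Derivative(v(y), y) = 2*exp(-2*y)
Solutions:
 v(y) = C1 - 2*y*log(y) + 2*y*(1 - 2*log(2)) + exp(-2*y)


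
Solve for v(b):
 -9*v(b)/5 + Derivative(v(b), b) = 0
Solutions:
 v(b) = C1*exp(9*b/5)


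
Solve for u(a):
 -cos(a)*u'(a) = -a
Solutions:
 u(a) = C1 + Integral(a/cos(a), a)


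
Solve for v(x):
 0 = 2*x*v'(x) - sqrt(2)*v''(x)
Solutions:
 v(x) = C1 + C2*erfi(2^(3/4)*x/2)


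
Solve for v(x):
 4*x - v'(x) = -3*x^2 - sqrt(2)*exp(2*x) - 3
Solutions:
 v(x) = C1 + x^3 + 2*x^2 + 3*x + sqrt(2)*exp(2*x)/2


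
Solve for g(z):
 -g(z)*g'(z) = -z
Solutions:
 g(z) = -sqrt(C1 + z^2)
 g(z) = sqrt(C1 + z^2)


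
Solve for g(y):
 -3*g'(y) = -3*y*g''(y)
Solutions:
 g(y) = C1 + C2*y^2


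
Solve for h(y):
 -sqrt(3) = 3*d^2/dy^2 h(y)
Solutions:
 h(y) = C1 + C2*y - sqrt(3)*y^2/6


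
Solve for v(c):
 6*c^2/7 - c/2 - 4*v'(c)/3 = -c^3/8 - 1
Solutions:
 v(c) = C1 + 3*c^4/128 + 3*c^3/14 - 3*c^2/16 + 3*c/4


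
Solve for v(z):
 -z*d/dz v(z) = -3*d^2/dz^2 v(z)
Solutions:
 v(z) = C1 + C2*erfi(sqrt(6)*z/6)


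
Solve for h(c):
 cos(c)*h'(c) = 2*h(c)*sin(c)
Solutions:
 h(c) = C1/cos(c)^2


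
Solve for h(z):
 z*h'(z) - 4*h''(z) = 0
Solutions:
 h(z) = C1 + C2*erfi(sqrt(2)*z/4)


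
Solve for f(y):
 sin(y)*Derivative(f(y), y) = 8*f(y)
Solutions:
 f(y) = C1*(cos(y)^4 - 4*cos(y)^3 + 6*cos(y)^2 - 4*cos(y) + 1)/(cos(y)^4 + 4*cos(y)^3 + 6*cos(y)^2 + 4*cos(y) + 1)


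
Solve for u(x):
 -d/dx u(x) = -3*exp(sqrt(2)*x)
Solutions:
 u(x) = C1 + 3*sqrt(2)*exp(sqrt(2)*x)/2


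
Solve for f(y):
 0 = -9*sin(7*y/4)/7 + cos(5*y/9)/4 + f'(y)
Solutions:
 f(y) = C1 - 9*sin(5*y/9)/20 - 36*cos(7*y/4)/49


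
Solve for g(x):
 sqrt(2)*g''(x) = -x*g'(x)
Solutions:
 g(x) = C1 + C2*erf(2^(1/4)*x/2)


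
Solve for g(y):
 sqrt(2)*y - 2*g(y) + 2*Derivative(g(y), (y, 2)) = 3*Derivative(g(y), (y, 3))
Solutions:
 g(y) = C1*exp(y*(4/(9*sqrt(681) + 235)^(1/3) + 4 + (9*sqrt(681) + 235)^(1/3))/18)*sin(sqrt(3)*y*(-(9*sqrt(681) + 235)^(1/3) + 4/(9*sqrt(681) + 235)^(1/3))/18) + C2*exp(y*(4/(9*sqrt(681) + 235)^(1/3) + 4 + (9*sqrt(681) + 235)^(1/3))/18)*cos(sqrt(3)*y*(-(9*sqrt(681) + 235)^(1/3) + 4/(9*sqrt(681) + 235)^(1/3))/18) + C3*exp(y*(-(9*sqrt(681) + 235)^(1/3) - 4/(9*sqrt(681) + 235)^(1/3) + 2)/9) + sqrt(2)*y/2


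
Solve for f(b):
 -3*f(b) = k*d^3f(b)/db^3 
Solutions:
 f(b) = C1*exp(3^(1/3)*b*(-1/k)^(1/3)) + C2*exp(b*(-1/k)^(1/3)*(-3^(1/3) + 3^(5/6)*I)/2) + C3*exp(-b*(-1/k)^(1/3)*(3^(1/3) + 3^(5/6)*I)/2)


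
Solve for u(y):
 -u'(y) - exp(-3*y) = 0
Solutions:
 u(y) = C1 + exp(-3*y)/3


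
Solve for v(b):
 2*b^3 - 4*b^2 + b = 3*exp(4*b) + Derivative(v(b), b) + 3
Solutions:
 v(b) = C1 + b^4/2 - 4*b^3/3 + b^2/2 - 3*b - 3*exp(4*b)/4


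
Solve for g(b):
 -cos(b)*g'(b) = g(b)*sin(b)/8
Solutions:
 g(b) = C1*cos(b)^(1/8)


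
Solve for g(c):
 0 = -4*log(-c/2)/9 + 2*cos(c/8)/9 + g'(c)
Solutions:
 g(c) = C1 + 4*c*log(-c)/9 - 4*c/9 - 4*c*log(2)/9 - 16*sin(c/8)/9


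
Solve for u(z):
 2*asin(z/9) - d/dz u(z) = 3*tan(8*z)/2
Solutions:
 u(z) = C1 + 2*z*asin(z/9) + 2*sqrt(81 - z^2) + 3*log(cos(8*z))/16


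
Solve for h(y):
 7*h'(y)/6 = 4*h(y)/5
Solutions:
 h(y) = C1*exp(24*y/35)


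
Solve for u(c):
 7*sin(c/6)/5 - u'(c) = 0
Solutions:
 u(c) = C1 - 42*cos(c/6)/5


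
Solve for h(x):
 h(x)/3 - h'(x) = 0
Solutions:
 h(x) = C1*exp(x/3)


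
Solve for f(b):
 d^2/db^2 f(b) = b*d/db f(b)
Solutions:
 f(b) = C1 + C2*erfi(sqrt(2)*b/2)


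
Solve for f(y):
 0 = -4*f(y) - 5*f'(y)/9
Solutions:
 f(y) = C1*exp(-36*y/5)


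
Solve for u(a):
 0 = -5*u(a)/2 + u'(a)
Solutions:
 u(a) = C1*exp(5*a/2)


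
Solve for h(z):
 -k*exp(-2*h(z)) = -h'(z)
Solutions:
 h(z) = log(-sqrt(C1 + 2*k*z))
 h(z) = log(C1 + 2*k*z)/2


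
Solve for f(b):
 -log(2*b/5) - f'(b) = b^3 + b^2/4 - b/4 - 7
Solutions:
 f(b) = C1 - b^4/4 - b^3/12 + b^2/8 - b*log(b) + b*log(5/2) + 8*b


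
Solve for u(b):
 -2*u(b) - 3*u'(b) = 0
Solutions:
 u(b) = C1*exp(-2*b/3)


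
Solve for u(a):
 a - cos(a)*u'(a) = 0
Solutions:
 u(a) = C1 + Integral(a/cos(a), a)


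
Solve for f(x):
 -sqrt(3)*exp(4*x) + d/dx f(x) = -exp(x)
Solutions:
 f(x) = C1 + sqrt(3)*exp(4*x)/4 - exp(x)


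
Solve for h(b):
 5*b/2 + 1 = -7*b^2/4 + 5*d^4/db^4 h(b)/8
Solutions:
 h(b) = C1 + C2*b + C3*b^2 + C4*b^3 + 7*b^6/900 + b^5/30 + b^4/15


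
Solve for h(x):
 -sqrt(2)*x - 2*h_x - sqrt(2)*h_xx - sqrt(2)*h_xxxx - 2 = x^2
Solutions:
 h(x) = C1 + C2*exp(2^(1/6)*3^(1/3)*x*(-2*3^(1/3)/(9 + sqrt(87))^(1/3) + 2^(2/3)*(9 + sqrt(87))^(1/3))/12)*sin(6^(1/6)*x*(6/(9 + sqrt(87))^(1/3) + 6^(2/3)*(9 + sqrt(87))^(1/3))/12) + C3*exp(2^(1/6)*3^(1/3)*x*(-2*3^(1/3)/(9 + sqrt(87))^(1/3) + 2^(2/3)*(9 + sqrt(87))^(1/3))/12)*cos(6^(1/6)*x*(6/(9 + sqrt(87))^(1/3) + 6^(2/3)*(9 + sqrt(87))^(1/3))/12) + C4*exp(-2^(1/6)*3^(1/3)*x*(-2*3^(1/3)/(9 + sqrt(87))^(1/3) + 2^(2/3)*(9 + sqrt(87))^(1/3))/6) - x^3/6 - x


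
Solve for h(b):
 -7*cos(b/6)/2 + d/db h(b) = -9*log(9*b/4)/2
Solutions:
 h(b) = C1 - 9*b*log(b)/2 - 9*b*log(3) + 9*b/2 + 9*b*log(2) + 21*sin(b/6)


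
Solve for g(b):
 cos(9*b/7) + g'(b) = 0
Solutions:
 g(b) = C1 - 7*sin(9*b/7)/9


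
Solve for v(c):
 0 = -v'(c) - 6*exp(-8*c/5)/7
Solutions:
 v(c) = C1 + 15*exp(-8*c/5)/28


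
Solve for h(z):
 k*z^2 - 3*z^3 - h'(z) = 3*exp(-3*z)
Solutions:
 h(z) = C1 + k*z^3/3 - 3*z^4/4 + exp(-3*z)


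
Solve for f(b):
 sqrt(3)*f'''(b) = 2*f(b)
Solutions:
 f(b) = C3*exp(2^(1/3)*3^(5/6)*b/3) + (C1*sin(6^(1/3)*b/2) + C2*cos(6^(1/3)*b/2))*exp(-2^(1/3)*3^(5/6)*b/6)


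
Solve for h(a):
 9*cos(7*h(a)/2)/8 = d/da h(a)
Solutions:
 -9*a/8 - log(sin(7*h(a)/2) - 1)/7 + log(sin(7*h(a)/2) + 1)/7 = C1


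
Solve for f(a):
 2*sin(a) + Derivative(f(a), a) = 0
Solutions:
 f(a) = C1 + 2*cos(a)


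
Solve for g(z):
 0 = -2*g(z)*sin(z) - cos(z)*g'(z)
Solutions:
 g(z) = C1*cos(z)^2


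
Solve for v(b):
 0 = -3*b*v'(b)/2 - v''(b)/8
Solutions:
 v(b) = C1 + C2*erf(sqrt(6)*b)


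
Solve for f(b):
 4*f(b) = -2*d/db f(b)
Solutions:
 f(b) = C1*exp(-2*b)


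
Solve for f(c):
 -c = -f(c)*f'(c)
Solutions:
 f(c) = -sqrt(C1 + c^2)
 f(c) = sqrt(C1 + c^2)


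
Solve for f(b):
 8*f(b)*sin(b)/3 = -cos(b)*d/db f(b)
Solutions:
 f(b) = C1*cos(b)^(8/3)


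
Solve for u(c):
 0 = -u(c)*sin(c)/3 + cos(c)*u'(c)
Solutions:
 u(c) = C1/cos(c)^(1/3)


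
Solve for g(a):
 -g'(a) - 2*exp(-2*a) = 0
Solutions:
 g(a) = C1 + exp(-2*a)


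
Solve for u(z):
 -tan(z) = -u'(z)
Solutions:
 u(z) = C1 - log(cos(z))


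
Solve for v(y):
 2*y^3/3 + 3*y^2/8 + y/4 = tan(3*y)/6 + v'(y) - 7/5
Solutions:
 v(y) = C1 + y^4/6 + y^3/8 + y^2/8 + 7*y/5 + log(cos(3*y))/18


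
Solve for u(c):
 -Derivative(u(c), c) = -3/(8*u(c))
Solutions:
 u(c) = -sqrt(C1 + 3*c)/2
 u(c) = sqrt(C1 + 3*c)/2


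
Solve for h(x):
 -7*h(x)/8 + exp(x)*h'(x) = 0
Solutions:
 h(x) = C1*exp(-7*exp(-x)/8)


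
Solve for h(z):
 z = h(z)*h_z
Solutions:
 h(z) = -sqrt(C1 + z^2)
 h(z) = sqrt(C1 + z^2)


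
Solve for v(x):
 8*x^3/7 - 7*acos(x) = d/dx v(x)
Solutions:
 v(x) = C1 + 2*x^4/7 - 7*x*acos(x) + 7*sqrt(1 - x^2)


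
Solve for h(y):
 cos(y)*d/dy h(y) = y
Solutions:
 h(y) = C1 + Integral(y/cos(y), y)


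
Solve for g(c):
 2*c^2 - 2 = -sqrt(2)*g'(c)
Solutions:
 g(c) = C1 - sqrt(2)*c^3/3 + sqrt(2)*c


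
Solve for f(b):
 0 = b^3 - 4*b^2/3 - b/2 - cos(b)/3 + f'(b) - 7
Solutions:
 f(b) = C1 - b^4/4 + 4*b^3/9 + b^2/4 + 7*b + sin(b)/3


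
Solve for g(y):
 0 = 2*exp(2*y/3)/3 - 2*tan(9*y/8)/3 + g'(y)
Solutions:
 g(y) = C1 - exp(2*y/3) - 16*log(cos(9*y/8))/27


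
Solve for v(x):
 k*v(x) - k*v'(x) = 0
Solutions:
 v(x) = C1*exp(x)


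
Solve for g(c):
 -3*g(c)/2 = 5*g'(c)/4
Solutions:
 g(c) = C1*exp(-6*c/5)


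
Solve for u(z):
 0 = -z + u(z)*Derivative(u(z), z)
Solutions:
 u(z) = -sqrt(C1 + z^2)
 u(z) = sqrt(C1 + z^2)


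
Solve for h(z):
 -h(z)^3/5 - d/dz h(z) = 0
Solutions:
 h(z) = -sqrt(10)*sqrt(-1/(C1 - z))/2
 h(z) = sqrt(10)*sqrt(-1/(C1 - z))/2


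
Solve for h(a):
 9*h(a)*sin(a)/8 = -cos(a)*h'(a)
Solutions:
 h(a) = C1*cos(a)^(9/8)


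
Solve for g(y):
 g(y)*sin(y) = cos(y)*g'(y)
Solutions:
 g(y) = C1/cos(y)


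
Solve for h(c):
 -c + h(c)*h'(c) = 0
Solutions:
 h(c) = -sqrt(C1 + c^2)
 h(c) = sqrt(C1 + c^2)


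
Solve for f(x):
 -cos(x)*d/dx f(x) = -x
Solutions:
 f(x) = C1 + Integral(x/cos(x), x)


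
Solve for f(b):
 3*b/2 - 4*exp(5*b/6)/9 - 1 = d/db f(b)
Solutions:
 f(b) = C1 + 3*b^2/4 - b - 8*exp(5*b/6)/15


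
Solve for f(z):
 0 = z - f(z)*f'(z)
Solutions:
 f(z) = -sqrt(C1 + z^2)
 f(z) = sqrt(C1 + z^2)


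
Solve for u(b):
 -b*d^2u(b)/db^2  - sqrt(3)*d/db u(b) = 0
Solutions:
 u(b) = C1 + C2*b^(1 - sqrt(3))


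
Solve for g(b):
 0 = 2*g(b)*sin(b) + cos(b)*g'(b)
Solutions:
 g(b) = C1*cos(b)^2


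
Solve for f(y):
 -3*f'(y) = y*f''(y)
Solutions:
 f(y) = C1 + C2/y^2


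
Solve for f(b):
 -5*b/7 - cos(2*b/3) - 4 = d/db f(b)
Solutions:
 f(b) = C1 - 5*b^2/14 - 4*b - 3*sin(2*b/3)/2


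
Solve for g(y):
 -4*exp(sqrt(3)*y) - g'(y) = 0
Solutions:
 g(y) = C1 - 4*sqrt(3)*exp(sqrt(3)*y)/3


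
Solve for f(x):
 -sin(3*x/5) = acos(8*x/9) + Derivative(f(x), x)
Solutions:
 f(x) = C1 - x*acos(8*x/9) + sqrt(81 - 64*x^2)/8 + 5*cos(3*x/5)/3


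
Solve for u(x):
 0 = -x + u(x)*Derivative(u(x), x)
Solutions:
 u(x) = -sqrt(C1 + x^2)
 u(x) = sqrt(C1 + x^2)


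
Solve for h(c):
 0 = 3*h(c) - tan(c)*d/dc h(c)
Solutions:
 h(c) = C1*sin(c)^3


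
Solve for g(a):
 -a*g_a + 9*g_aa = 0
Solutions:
 g(a) = C1 + C2*erfi(sqrt(2)*a/6)


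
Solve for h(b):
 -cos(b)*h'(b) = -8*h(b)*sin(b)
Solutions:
 h(b) = C1/cos(b)^8


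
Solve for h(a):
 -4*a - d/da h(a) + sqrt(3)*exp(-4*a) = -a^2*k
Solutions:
 h(a) = C1 + a^3*k/3 - 2*a^2 - sqrt(3)*exp(-4*a)/4


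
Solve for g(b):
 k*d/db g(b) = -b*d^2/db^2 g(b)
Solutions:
 g(b) = C1 + b^(1 - re(k))*(C2*sin(log(b)*Abs(im(k))) + C3*cos(log(b)*im(k)))


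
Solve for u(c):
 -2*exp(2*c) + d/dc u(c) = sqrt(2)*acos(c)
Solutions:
 u(c) = C1 + sqrt(2)*(c*acos(c) - sqrt(1 - c^2)) + exp(2*c)


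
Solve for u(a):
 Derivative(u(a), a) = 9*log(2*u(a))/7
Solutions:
 -7*Integral(1/(log(_y) + log(2)), (_y, u(a)))/9 = C1 - a


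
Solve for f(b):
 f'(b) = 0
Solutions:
 f(b) = C1


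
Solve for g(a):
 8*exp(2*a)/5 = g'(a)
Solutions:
 g(a) = C1 + 4*exp(2*a)/5


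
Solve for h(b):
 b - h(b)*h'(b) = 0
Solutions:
 h(b) = -sqrt(C1 + b^2)
 h(b) = sqrt(C1 + b^2)


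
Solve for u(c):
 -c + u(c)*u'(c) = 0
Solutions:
 u(c) = -sqrt(C1 + c^2)
 u(c) = sqrt(C1 + c^2)


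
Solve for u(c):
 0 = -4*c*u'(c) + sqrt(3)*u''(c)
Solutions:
 u(c) = C1 + C2*erfi(sqrt(2)*3^(3/4)*c/3)


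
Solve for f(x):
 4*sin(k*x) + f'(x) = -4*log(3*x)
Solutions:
 f(x) = C1 - 4*x*log(x) - 4*x*log(3) + 4*x - 4*Piecewise((-cos(k*x)/k, Ne(k, 0)), (0, True))


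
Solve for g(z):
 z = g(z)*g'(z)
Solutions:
 g(z) = -sqrt(C1 + z^2)
 g(z) = sqrt(C1 + z^2)


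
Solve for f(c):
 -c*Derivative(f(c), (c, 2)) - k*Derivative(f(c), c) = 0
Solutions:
 f(c) = C1 + c^(1 - re(k))*(C2*sin(log(c)*Abs(im(k))) + C3*cos(log(c)*im(k)))


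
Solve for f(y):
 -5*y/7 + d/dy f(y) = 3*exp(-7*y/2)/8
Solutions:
 f(y) = C1 + 5*y^2/14 - 3*exp(-7*y/2)/28


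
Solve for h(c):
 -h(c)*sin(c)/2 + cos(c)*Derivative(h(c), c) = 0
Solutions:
 h(c) = C1/sqrt(cos(c))


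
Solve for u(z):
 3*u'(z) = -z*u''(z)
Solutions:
 u(z) = C1 + C2/z^2


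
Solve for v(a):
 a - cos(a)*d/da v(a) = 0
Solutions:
 v(a) = C1 + Integral(a/cos(a), a)


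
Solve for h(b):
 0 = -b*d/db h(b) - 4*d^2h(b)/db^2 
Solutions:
 h(b) = C1 + C2*erf(sqrt(2)*b/4)


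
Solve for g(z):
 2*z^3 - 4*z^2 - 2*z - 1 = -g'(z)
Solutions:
 g(z) = C1 - z^4/2 + 4*z^3/3 + z^2 + z


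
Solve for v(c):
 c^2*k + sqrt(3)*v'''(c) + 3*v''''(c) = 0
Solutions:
 v(c) = C1 + C2*c + C3*c^2 + C4*exp(-sqrt(3)*c/3) - sqrt(3)*c^5*k/180 + c^4*k/12 - sqrt(3)*c^3*k/3


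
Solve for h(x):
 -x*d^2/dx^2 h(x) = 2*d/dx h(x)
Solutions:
 h(x) = C1 + C2/x


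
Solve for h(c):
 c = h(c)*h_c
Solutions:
 h(c) = -sqrt(C1 + c^2)
 h(c) = sqrt(C1 + c^2)


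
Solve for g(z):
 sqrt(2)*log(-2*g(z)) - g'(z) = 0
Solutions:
 -sqrt(2)*Integral(1/(log(-_y) + log(2)), (_y, g(z)))/2 = C1 - z


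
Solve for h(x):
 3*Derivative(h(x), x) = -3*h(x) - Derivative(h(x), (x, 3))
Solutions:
 h(x) = C1*exp(2^(1/3)*x*(-2/(3 + sqrt(13))^(1/3) + 2^(1/3)*(3 + sqrt(13))^(1/3))/4)*sin(2^(1/3)*sqrt(3)*x*(2/(3 + sqrt(13))^(1/3) + 2^(1/3)*(3 + sqrt(13))^(1/3))/4) + C2*exp(2^(1/3)*x*(-2/(3 + sqrt(13))^(1/3) + 2^(1/3)*(3 + sqrt(13))^(1/3))/4)*cos(2^(1/3)*sqrt(3)*x*(2/(3 + sqrt(13))^(1/3) + 2^(1/3)*(3 + sqrt(13))^(1/3))/4) + C3*exp(2^(1/3)*x*(-2^(1/3)*(3 + sqrt(13))^(1/3)/2 + (3 + sqrt(13))^(-1/3)))


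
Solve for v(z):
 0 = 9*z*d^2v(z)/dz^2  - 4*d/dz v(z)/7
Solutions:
 v(z) = C1 + C2*z^(67/63)


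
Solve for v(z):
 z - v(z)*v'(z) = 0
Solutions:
 v(z) = -sqrt(C1 + z^2)
 v(z) = sqrt(C1 + z^2)


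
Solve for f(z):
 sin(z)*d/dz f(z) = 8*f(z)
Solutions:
 f(z) = C1*(cos(z)^4 - 4*cos(z)^3 + 6*cos(z)^2 - 4*cos(z) + 1)/(cos(z)^4 + 4*cos(z)^3 + 6*cos(z)^2 + 4*cos(z) + 1)


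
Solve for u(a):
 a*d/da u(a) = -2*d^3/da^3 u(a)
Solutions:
 u(a) = C1 + Integral(C2*airyai(-2^(2/3)*a/2) + C3*airybi(-2^(2/3)*a/2), a)
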